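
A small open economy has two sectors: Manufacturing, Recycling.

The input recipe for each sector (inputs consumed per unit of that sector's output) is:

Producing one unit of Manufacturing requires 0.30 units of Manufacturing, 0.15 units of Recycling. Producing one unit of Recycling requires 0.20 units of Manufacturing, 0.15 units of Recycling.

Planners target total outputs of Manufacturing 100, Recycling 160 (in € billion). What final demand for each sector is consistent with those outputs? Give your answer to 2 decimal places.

d_1 = 38.00, d_2 = 121.00

I − A =
  [   0.70    -0.20]
  [  -0.15     0.85]
d = (I − A) x:
  d_1 = (+0.70)·100 + (-0.20)·160 = 38.00
  d_2 = (-0.15)·100 + (+0.85)·160 = 121.00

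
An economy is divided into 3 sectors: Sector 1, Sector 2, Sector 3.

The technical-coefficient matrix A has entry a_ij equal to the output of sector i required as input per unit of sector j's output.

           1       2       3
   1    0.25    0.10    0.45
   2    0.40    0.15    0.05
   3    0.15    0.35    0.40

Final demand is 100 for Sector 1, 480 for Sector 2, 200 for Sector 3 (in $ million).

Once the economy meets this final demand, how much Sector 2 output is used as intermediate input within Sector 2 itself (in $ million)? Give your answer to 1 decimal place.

z_22 = 168.5

I − A =
  [   0.75    -0.10    -0.45]
  [  -0.40     0.85    -0.05]
  [  -0.15    -0.35     0.60]
Cofactors of I−A, C_ij = (−1)^(i+j)·(minor ij) (rows/columns in the sector order above):
  C_11 = (0.85)(0.60) − (-0.05)(-0.35) = 0.4925
  C_12 = −[(-0.40)(0.60) − (-0.05)(-0.15)] = 0.2475
  C_13 = (-0.40)(-0.35) − (0.85)(-0.15) = 0.2675
  C_21 = −[(-0.10)(0.60) − (-0.45)(-0.35)] = 0.2175
  C_22 = (0.75)(0.60) − (-0.45)(-0.15) = 0.3825
  C_23 = −[(0.75)(-0.35) − (-0.10)(-0.15)] = 0.2775
  C_31 = (-0.10)(-0.05) − (-0.45)(0.85) = 0.3875
  C_32 = −[(0.75)(-0.05) − (-0.45)(-0.40)] = 0.2175
  C_33 = (0.75)(0.85) − (-0.10)(-0.40) = 0.5975
det(I−A) = Σ_j (I−A)_1j·C_1j = (0.75)(0.4925) + (-0.10)(0.2475) + (-0.45)(0.2675) = 0.22425
adj(I−A) = Cᵀ =
  [ 0.4925   0.2175   0.3875]
  [ 0.2475   0.3825   0.2175]
  [ 0.2675   0.2775   0.5975]
(I − A)⁻¹ = adj(I−A) / det(I−A) ≈
  [   2.1962     0.9699     1.7280]
  [   1.1037     1.7057     0.9699]
  [   1.1929     1.2375     2.6644]
First solve x = (I − A)⁻¹ d = adj(I−A)·d / det(I−A); in particular x_2 = (0.2475·100 + 0.3825·480 + 0.2175·200) / 0.22425 = 251.85 / 0.22425 ≈ 1123.077.
Intermediate flow from 2 to 2: z_22 = a_22 · x_2 = 0.15 × 251.85 / 0.22425 = 37.7775 / 0.22425 ≈ 168.5.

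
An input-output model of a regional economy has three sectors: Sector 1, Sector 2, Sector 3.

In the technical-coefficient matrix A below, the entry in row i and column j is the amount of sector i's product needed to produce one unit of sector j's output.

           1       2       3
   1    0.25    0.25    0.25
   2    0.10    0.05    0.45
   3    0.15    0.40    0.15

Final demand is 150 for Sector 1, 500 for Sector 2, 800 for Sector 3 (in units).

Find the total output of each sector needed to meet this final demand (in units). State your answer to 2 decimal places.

x_1 = 1370.92, x_2 = 1584.17, x_3 = 1928.59

I − A =
  [   0.75    -0.25    -0.25]
  [  -0.10     0.95    -0.45]
  [  -0.15    -0.40     0.85]
Cofactors of I−A, C_ij = (−1)^(i+j)·(minor ij) (rows/columns in the sector order above):
  C_11 = (0.95)(0.85) − (-0.45)(-0.40) = 0.6275
  C_12 = −[(-0.10)(0.85) − (-0.45)(-0.15)] = 0.1525
  C_13 = (-0.10)(-0.40) − (0.95)(-0.15) = 0.1825
  C_21 = −[(-0.25)(0.85) − (-0.25)(-0.40)] = 0.3125
  C_22 = (0.75)(0.85) − (-0.25)(-0.15) = 0.6000
  C_23 = −[(0.75)(-0.40) − (-0.25)(-0.15)] = 0.3375
  C_31 = (-0.25)(-0.45) − (-0.25)(0.95) = 0.3500
  C_32 = −[(0.75)(-0.45) − (-0.25)(-0.10)] = 0.3625
  C_33 = (0.75)(0.95) − (-0.25)(-0.10) = 0.6875
det(I−A) = Σ_j (I−A)_1j·C_1j = (0.75)(0.6275) + (-0.25)(0.1525) + (-0.25)(0.1825) = 0.386875
adj(I−A) = Cᵀ =
  [ 0.6275   0.3125   0.3500]
  [ 0.1525   0.6000   0.3625]
  [ 0.1825   0.3375   0.6875]
(I − A)⁻¹ = adj(I−A) / det(I−A) ≈
  [   1.6220     0.8078     0.9047]
  [   0.3942     1.5509     0.9370]
  [   0.4717     0.8724     1.7771]
x = (I − A)⁻¹ d = adj(I−A)·d / det(I−A), with det(I−A) = 0.386875:
  x_1 = (0.6275·150 + 0.3125·500 + 0.3500·800) / 0.386875 = 530.375 / 0.386875 ≈ 1370.92
  x_2 = (0.1525·150 + 0.6000·500 + 0.3625·800) / 0.386875 = 612.875 / 0.386875 ≈ 1584.17
  x_3 = (0.1825·150 + 0.3375·500 + 0.6875·800) / 0.386875 = 746.125 / 0.386875 ≈ 1928.59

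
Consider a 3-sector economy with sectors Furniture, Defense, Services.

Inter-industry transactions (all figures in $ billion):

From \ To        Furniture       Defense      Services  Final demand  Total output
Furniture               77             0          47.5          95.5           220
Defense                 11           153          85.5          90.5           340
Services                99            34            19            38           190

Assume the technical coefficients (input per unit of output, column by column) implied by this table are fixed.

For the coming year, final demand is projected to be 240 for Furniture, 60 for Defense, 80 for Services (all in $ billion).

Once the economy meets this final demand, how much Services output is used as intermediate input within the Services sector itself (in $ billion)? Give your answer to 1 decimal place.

Technical coefficients a_ij = z_ij / X_j:
  a_11 = 77/220 = 0.35, a_21 = 11/220 = 0.05, a_31 = 99/220 = 0.45
  a_12 = 0/340 = 0.00, a_22 = 153/340 = 0.45, a_32 = 34/340 = 0.10
  a_13 = 47.5/190 = 0.25, a_23 = 85.5/190 = 0.45, a_33 = 19/190 = 0.10
I − A =
  [   0.65     0.00    -0.25]
  [  -0.05     0.55    -0.45]
  [  -0.45    -0.10     0.90]
Cofactors of I−A, C_ij = (−1)^(i+j)·(minor ij) (rows/columns in the sector order above):
  C_11 = (0.55)(0.90) − (-0.45)(-0.10) = 0.4500
  C_12 = −[(-0.05)(0.90) − (-0.45)(-0.45)] = 0.2475
  C_13 = (-0.05)(-0.10) − (0.55)(-0.45) = 0.2525
  C_21 = −[(0.00)(0.90) − (-0.25)(-0.10)] = 0.0250
  C_22 = (0.65)(0.90) − (-0.25)(-0.45) = 0.4725
  C_23 = −[(0.65)(-0.10) − (0.00)(-0.45)] = 0.0650
  C_31 = (0.00)(-0.45) − (-0.25)(0.55) = 0.1375
  C_32 = −[(0.65)(-0.45) − (-0.25)(-0.05)] = 0.3050
  C_33 = (0.65)(0.55) − (0.00)(-0.05) = 0.3575
det(I−A) = Σ_j (I−A)_1j·C_1j = (0.65)(0.4500) + (0.00)(0.2475) + (-0.25)(0.2525) = 0.229375
adj(I−A) = Cᵀ =
  [ 0.4500   0.0250   0.1375]
  [ 0.2475   0.4725   0.3050]
  [ 0.2525   0.0650   0.3575]
(I − A)⁻¹ = adj(I−A) / det(I−A) ≈
  [   1.9619     0.1090     0.5995]
  [   1.0790     2.0599     1.3297]
  [   1.1008     0.2834     1.5586]
First solve x = (I − A)⁻¹ d = adj(I−A)·d / det(I−A); in particular x_3 = (0.2525·240 + 0.0650·60 + 0.3575·80) / 0.229375 = 93.10 / 0.229375 ≈ 405.886.
Intermediate flow from 3 to 3: z_33 = a_33 · x_3 = 0.10 × 93.10 / 0.229375 = 9.31 / 0.229375 ≈ 40.6.

z_33 = 40.6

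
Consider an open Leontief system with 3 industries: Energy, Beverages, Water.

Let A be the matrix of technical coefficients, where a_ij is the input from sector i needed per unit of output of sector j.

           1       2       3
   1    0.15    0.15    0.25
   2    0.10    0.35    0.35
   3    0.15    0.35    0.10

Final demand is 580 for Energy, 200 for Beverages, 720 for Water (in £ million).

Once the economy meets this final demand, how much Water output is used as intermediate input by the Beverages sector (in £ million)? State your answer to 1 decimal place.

I − A =
  [   0.85    -0.15    -0.25]
  [  -0.10     0.65    -0.35]
  [  -0.15    -0.35     0.90]
Cofactors of I−A, C_ij = (−1)^(i+j)·(minor ij) (rows/columns in the sector order above):
  C_11 = (0.65)(0.90) − (-0.35)(-0.35) = 0.4625
  C_12 = −[(-0.10)(0.90) − (-0.35)(-0.15)] = 0.1425
  C_13 = (-0.10)(-0.35) − (0.65)(-0.15) = 0.1325
  C_21 = −[(-0.15)(0.90) − (-0.25)(-0.35)] = 0.2225
  C_22 = (0.85)(0.90) − (-0.25)(-0.15) = 0.7275
  C_23 = −[(0.85)(-0.35) − (-0.15)(-0.15)] = 0.3200
  C_31 = (-0.15)(-0.35) − (-0.25)(0.65) = 0.2150
  C_32 = −[(0.85)(-0.35) − (-0.25)(-0.10)] = 0.3225
  C_33 = (0.85)(0.65) − (-0.15)(-0.10) = 0.5375
det(I−A) = Σ_j (I−A)_1j·C_1j = (0.85)(0.4625) + (-0.15)(0.1425) + (-0.25)(0.1325) = 0.338625
adj(I−A) = Cᵀ =
  [ 0.4625   0.2225   0.2150]
  [ 0.1425   0.7275   0.3225]
  [ 0.1325   0.3200   0.5375]
(I − A)⁻¹ = adj(I−A) / det(I−A) ≈
  [   1.3658     0.6571     0.6349]
  [   0.4208     2.1484     0.9524]
  [   0.3913     0.9450     1.5873]
First solve x = (I − A)⁻¹ d = adj(I−A)·d / det(I−A); in particular x_2 = (0.1425·580 + 0.7275·200 + 0.3225·720) / 0.338625 = 460.35 / 0.338625 ≈ 1359.468.
Intermediate flow from 3 to 2: z_32 = a_32 · x_2 = 0.35 × 460.35 / 0.338625 = 161.1225 / 0.338625 ≈ 475.8.

z_32 = 475.8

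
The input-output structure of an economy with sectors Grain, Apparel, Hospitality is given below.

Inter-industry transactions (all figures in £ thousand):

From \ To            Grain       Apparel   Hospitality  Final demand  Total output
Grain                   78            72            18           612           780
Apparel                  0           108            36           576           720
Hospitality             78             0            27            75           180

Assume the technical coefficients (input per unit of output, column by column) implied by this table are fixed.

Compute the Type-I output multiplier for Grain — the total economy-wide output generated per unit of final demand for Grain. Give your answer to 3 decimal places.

Technical coefficients a_ij = z_ij / X_j:
  a_GG = 78/780 = 0.10, a_AG = 0/780 = 0.00, a_HG = 78/780 = 0.10
  a_GA = 72/720 = 0.10, a_AA = 108/720 = 0.15, a_HA = 0/720 = 0.00
  a_GH = 18/180 = 0.10, a_AH = 36/180 = 0.20, a_HH = 27/180 = 0.15
I − A =
  [   0.90    -0.10    -0.10]
  [   0.00     0.85    -0.20]
  [  -0.10     0.00     0.85]
Cofactors of I−A, C_ij = (−1)^(i+j)·(minor ij) (rows/columns in the sector order above):
  C_11 = (0.85)(0.85) − (-0.20)(0.00) = 0.7225
  C_12 = −[(0.00)(0.85) − (-0.20)(-0.10)] = 0.0200
  C_13 = (0.00)(0.00) − (0.85)(-0.10) = 0.0850
  C_21 = −[(-0.10)(0.85) − (-0.10)(0.00)] = 0.0850
  C_22 = (0.90)(0.85) − (-0.10)(-0.10) = 0.7550
  C_23 = −[(0.90)(0.00) − (-0.10)(-0.10)] = 0.0100
  C_31 = (-0.10)(-0.20) − (-0.10)(0.85) = 0.1050
  C_32 = −[(0.90)(-0.20) − (-0.10)(0.00)] = 0.1800
  C_33 = (0.90)(0.85) − (-0.10)(0.00) = 0.7650
det(I−A) = Σ_j (I−A)_1j·C_1j = (0.90)(0.7225) + (-0.10)(0.0200) + (-0.10)(0.0850) = 0.63975
adj(I−A) = Cᵀ =
  [ 0.7225   0.0850   0.1050]
  [ 0.0200   0.7550   0.1800]
  [ 0.0850   0.0100   0.7650]
(I − A)⁻¹ = adj(I−A) / det(I−A) ≈
  [   1.1293     0.1329     0.1641]
  [   0.0313     1.1801     0.2814]
  [   0.1329     0.0156     1.1958]
The output multiplier for sector j is the column-j sum of the Leontief inverse (I − A)⁻¹ = adj(I−A) / det(I−A).
Column G of adj(I−A): (0.7225, 0.0200, 0.0850); det(I−A) = 0.63975.
m_G = (0.7225 + 0.0200 + 0.0850) / 0.63975 = 0.8275 / 0.63975 ≈ 1.293.

m_G = 1.293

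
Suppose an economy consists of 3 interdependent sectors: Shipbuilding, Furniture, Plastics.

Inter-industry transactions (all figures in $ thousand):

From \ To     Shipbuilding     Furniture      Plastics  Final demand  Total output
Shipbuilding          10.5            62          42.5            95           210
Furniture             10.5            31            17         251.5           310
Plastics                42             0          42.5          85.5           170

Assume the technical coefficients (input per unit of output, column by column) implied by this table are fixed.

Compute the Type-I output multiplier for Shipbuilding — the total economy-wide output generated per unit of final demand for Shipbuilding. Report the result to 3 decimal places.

m_S = 1.560

Technical coefficients a_ij = z_ij / X_j:
  a_SS = 10.5/210 = 0.05, a_FS = 10.5/210 = 0.05, a_PS = 42/210 = 0.20
  a_SF = 62/310 = 0.20, a_FF = 31/310 = 0.10, a_PF = 0/310 = 0.00
  a_SP = 42.5/170 = 0.25, a_FP = 17/170 = 0.10, a_PP = 42.5/170 = 0.25
I − A =
  [   0.95    -0.20    -0.25]
  [  -0.05     0.90    -0.10]
  [  -0.20     0.00     0.75]
Cofactors of I−A, C_ij = (−1)^(i+j)·(minor ij) (rows/columns in the sector order above):
  C_11 = (0.90)(0.75) − (-0.10)(0.00) = 0.6750
  C_12 = −[(-0.05)(0.75) − (-0.10)(-0.20)] = 0.0575
  C_13 = (-0.05)(0.00) − (0.90)(-0.20) = 0.1800
  C_21 = −[(-0.20)(0.75) − (-0.25)(0.00)] = 0.1500
  C_22 = (0.95)(0.75) − (-0.25)(-0.20) = 0.6625
  C_23 = −[(0.95)(0.00) − (-0.20)(-0.20)] = 0.0400
  C_31 = (-0.20)(-0.10) − (-0.25)(0.90) = 0.2450
  C_32 = −[(0.95)(-0.10) − (-0.25)(-0.05)] = 0.1075
  C_33 = (0.95)(0.90) − (-0.20)(-0.05) = 0.8450
det(I−A) = Σ_j (I−A)_1j·C_1j = (0.95)(0.6750) + (-0.20)(0.0575) + (-0.25)(0.1800) = 0.58475
adj(I−A) = Cᵀ =
  [ 0.6750   0.1500   0.2450]
  [ 0.0575   0.6625   0.1075]
  [ 0.1800   0.0400   0.8450]
(I − A)⁻¹ = adj(I−A) / det(I−A) ≈
  [   1.1543     0.2565     0.4190]
  [   0.0983     1.1330     0.1838]
  [   0.3078     0.0684     1.4451]
The output multiplier for sector j is the column-j sum of the Leontief inverse (I − A)⁻¹ = adj(I−A) / det(I−A).
Column S of adj(I−A): (0.6750, 0.0575, 0.1800); det(I−A) = 0.58475.
m_S = (0.6750 + 0.0575 + 0.1800) / 0.58475 = 0.9125 / 0.58475 ≈ 1.560.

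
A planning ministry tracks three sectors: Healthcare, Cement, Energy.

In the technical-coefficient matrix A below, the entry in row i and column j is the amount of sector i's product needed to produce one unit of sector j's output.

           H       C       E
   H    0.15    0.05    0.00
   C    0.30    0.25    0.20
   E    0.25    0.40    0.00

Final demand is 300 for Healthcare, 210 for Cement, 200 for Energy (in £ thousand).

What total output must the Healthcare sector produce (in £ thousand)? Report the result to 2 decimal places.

x_H = 386.78

I − A =
  [   0.85    -0.05     0.00]
  [  -0.30     0.75    -0.20]
  [  -0.25    -0.40     1.00]
Cofactors of I−A, C_ij = (−1)^(i+j)·(minor ij) (rows/columns in the sector order above):
  C_11 = (0.75)(1.00) − (-0.20)(-0.40) = 0.6700
  C_12 = −[(-0.30)(1.00) − (-0.20)(-0.25)] = 0.3500
  C_13 = (-0.30)(-0.40) − (0.75)(-0.25) = 0.3075
  C_21 = −[(-0.05)(1.00) − (0.00)(-0.40)] = 0.0500
  C_22 = (0.85)(1.00) − (0.00)(-0.25) = 0.8500
  C_23 = −[(0.85)(-0.40) − (-0.05)(-0.25)] = 0.3525
  C_31 = (-0.05)(-0.20) − (0.00)(0.75) = 0.0100
  C_32 = −[(0.85)(-0.20) − (0.00)(-0.30)] = 0.1700
  C_33 = (0.85)(0.75) − (-0.05)(-0.30) = 0.6225
det(I−A) = Σ_j (I−A)_1j·C_1j = (0.85)(0.6700) + (-0.05)(0.3500) + (0.00)(0.3075) = 0.5520
adj(I−A) = Cᵀ =
  [ 0.6700   0.0500   0.0100]
  [ 0.3500   0.8500   0.1700]
  [ 0.3075   0.3525   0.6225]
(I − A)⁻¹ = adj(I−A) / det(I−A) ≈
  [   1.2138     0.0906     0.0181]
  [   0.6341     1.5399     0.3080]
  [   0.5571     0.6386     1.1277]
x = (I − A)⁻¹ d = adj(I−A)·d / det(I−A), with det(I−A) = 0.5520:
  x_H = (0.6700·300 + 0.0500·210 + 0.0100·200) / 0.5520 = 213.50 / 0.5520 ≈ 386.78
  x_C = (0.3500·300 + 0.8500·210 + 0.1700·200) / 0.5520 = 317.50 / 0.5520 ≈ 575.18
  x_E = (0.3075·300 + 0.3525·210 + 0.6225·200) / 0.5520 = 290.775 / 0.5520 ≈ 526.77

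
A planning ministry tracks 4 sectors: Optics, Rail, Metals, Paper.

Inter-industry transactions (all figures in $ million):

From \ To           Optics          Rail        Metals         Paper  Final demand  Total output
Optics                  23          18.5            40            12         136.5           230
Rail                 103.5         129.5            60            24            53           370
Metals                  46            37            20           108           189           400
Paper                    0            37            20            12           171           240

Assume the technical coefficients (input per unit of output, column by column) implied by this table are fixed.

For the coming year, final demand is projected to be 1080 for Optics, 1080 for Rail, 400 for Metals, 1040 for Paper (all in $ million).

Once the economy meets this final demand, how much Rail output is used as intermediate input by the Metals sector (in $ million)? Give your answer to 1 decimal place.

Technical coefficients a_ij = z_ij / X_j:
  a_OO = 23/230 = 0.10, a_RO = 103.5/230 = 0.45, a_MO = 46/230 = 0.20, a_PO = 0/230 = 0.00
  a_OR = 18.5/370 = 0.05, a_RR = 129.5/370 = 0.35, a_MR = 37/370 = 0.10, a_PR = 37/370 = 0.10
  a_OM = 40/400 = 0.10, a_RM = 60/400 = 0.15, a_MM = 20/400 = 0.05, a_PM = 20/400 = 0.05
  a_OP = 12/240 = 0.05, a_RP = 24/240 = 0.10, a_MP = 108/240 = 0.45, a_PP = 12/240 = 0.05
I − A =
  [   0.90    -0.05    -0.10    -0.05]
  [  -0.45     0.65    -0.15    -0.10]
  [  -0.20    -0.10     0.95    -0.45]
  [   0.00    -0.10    -0.05     0.95]
Compute the cofactors C_ij = (−1)^(i+j)·(3×3 minor ij) of I−A; the adjugate is their transpose:
adj(I−A) = Cᵀ =
  [ 0.541000   0.063000   0.070500   0.068500]
  [ 0.425500   0.772500   0.176625   0.187375]
  [ 0.184500   0.136500   0.523125   0.271875]
  [ 0.054500   0.088500   0.046125   0.501875]
det(I−A) = Σ_j (I−A)_1j·C_1j = (0.90)(0.541000) + (-0.05)(0.425500) + (-0.10)(0.184500) + (-0.05)(0.054500) = 0.44445
(I − A)⁻¹ = adj(I−A) / det(I−A) ≈
  [   1.2172     0.1417     0.1586     0.1541]
  [   0.9574     1.7381     0.3974     0.4216]
  [   0.4151     0.3071     1.1770     0.6117]
  [   0.1226     0.1991     0.1038     1.1292]
First solve x = (I − A)⁻¹ d = adj(I−A)·d / det(I−A); in particular x_M = (0.184500·1080 + 0.136500·1080 + 0.523125·400 + 0.271875·1040) / 0.44445 = 838.68 / 0.44445 ≈ 1887.006.
Intermediate flow from R to M: z_RM = a_RM · x_M = 0.15 × 838.68 / 0.44445 = 125.802 / 0.44445 ≈ 283.1.

z_RM = 283.1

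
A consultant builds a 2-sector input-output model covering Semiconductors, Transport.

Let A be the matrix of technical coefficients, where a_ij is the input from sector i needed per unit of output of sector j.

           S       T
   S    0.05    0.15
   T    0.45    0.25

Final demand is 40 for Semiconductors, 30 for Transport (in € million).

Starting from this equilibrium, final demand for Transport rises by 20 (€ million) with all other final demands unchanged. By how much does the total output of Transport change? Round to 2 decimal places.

Δx_T = 29.46

I − A =
  [   0.95    -0.15]
  [  -0.45     0.75]
det(I−A) = (0.95)(0.75) − (-0.15)(-0.45) = 0.6450
adj(I−A) = [[0.75, 0.15], [0.45, 0.95]]
(I − A)⁻¹ = adj(I−A) / det(I−A) ≈
  [   1.1628     0.2326]
  [   0.6977     1.4729]
Δx = (I − A)⁻¹ Δd with Δd having +20 in the Transport component and 0 elsewhere.
So Δx_T = L_TT · (+20), where L_TT = adj(I−A)_TT / det(I−A) = 0.95 / 0.6450.
Δx_T = 0.95 × (+20) / 0.6450 = 19.00 / 0.6450 ≈ 29.46.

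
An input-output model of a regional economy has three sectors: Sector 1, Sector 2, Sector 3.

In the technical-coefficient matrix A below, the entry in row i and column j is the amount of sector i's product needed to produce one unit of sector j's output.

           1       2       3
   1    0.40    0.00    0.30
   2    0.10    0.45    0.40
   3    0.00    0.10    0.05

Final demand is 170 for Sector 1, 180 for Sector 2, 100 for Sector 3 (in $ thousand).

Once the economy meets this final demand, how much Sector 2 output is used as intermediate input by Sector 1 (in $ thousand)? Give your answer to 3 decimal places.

z_21 = 36.274

I − A =
  [   0.60     0.00    -0.30]
  [  -0.10     0.55    -0.40]
  [   0.00    -0.10     0.95]
Cofactors of I−A, C_ij = (−1)^(i+j)·(minor ij) (rows/columns in the sector order above):
  C_11 = (0.55)(0.95) − (-0.40)(-0.10) = 0.4825
  C_12 = −[(-0.10)(0.95) − (-0.40)(0.00)] = 0.0950
  C_13 = (-0.10)(-0.10) − (0.55)(0.00) = 0.0100
  C_21 = −[(0.00)(0.95) − (-0.30)(-0.10)] = 0.0300
  C_22 = (0.60)(0.95) − (-0.30)(0.00) = 0.5700
  C_23 = −[(0.60)(-0.10) − (0.00)(0.00)] = 0.0600
  C_31 = (0.00)(-0.40) − (-0.30)(0.55) = 0.1650
  C_32 = −[(0.60)(-0.40) − (-0.30)(-0.10)] = 0.2700
  C_33 = (0.60)(0.55) − (0.00)(-0.10) = 0.3300
det(I−A) = Σ_j (I−A)_1j·C_1j = (0.60)(0.4825) + (0.00)(0.0950) + (-0.30)(0.0100) = 0.2865
adj(I−A) = Cᵀ =
  [ 0.4825   0.0300   0.1650]
  [ 0.0950   0.5700   0.2700]
  [ 0.0100   0.0600   0.3300]
(I − A)⁻¹ = adj(I−A) / det(I−A) ≈
  [   1.6841     0.1047     0.5759]
  [   0.3316     1.9895     0.9424]
  [   0.0349     0.2094     1.1518]
First solve x = (I − A)⁻¹ d = adj(I−A)·d / det(I−A); in particular x_1 = (0.4825·170 + 0.0300·180 + 0.1650·100) / 0.2865 = 103.925 / 0.2865 ≈ 362.73997.
Intermediate flow from 2 to 1: z_21 = a_21 · x_1 = 0.10 × 103.925 / 0.2865 = 10.3925 / 0.2865 ≈ 36.274.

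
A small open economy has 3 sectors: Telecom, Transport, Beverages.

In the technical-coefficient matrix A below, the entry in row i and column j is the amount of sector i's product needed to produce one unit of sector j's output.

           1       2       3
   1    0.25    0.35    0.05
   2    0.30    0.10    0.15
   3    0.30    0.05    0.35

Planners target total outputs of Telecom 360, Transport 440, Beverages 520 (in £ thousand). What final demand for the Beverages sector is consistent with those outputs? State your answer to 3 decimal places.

I − A =
  [   0.75    -0.35    -0.05]
  [  -0.30     0.90    -0.15]
  [  -0.30    -0.05     0.65]
d = (I − A) x:
  d_1 = (+0.75)·360 + (-0.35)·440 + (-0.05)·520 = 90.000
  d_2 = (-0.30)·360 + (+0.90)·440 + (-0.15)·520 = 210.000
  d_3 = (-0.30)·360 + (-0.05)·440 + (+0.65)·520 = 208.000

d_3 = 208.000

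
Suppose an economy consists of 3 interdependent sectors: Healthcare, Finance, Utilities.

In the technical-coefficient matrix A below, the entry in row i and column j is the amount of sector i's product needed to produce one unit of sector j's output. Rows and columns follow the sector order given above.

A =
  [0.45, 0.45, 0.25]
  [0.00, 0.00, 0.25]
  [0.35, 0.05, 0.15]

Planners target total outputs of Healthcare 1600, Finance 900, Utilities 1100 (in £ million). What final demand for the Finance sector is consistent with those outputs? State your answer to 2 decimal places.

d_F = 625.00

I − A =
  [   0.55    -0.45    -0.25]
  [   0.00     1.00    -0.25]
  [  -0.35    -0.05     0.85]
d = (I − A) x:
  d_H = (+0.55)·1600 + (-0.45)·900 + (-0.25)·1100 = 200.00
  d_F = (+0.00)·1600 + (+1.00)·900 + (-0.25)·1100 = 625.00
  d_U = (-0.35)·1600 + (-0.05)·900 + (+0.85)·1100 = 330.00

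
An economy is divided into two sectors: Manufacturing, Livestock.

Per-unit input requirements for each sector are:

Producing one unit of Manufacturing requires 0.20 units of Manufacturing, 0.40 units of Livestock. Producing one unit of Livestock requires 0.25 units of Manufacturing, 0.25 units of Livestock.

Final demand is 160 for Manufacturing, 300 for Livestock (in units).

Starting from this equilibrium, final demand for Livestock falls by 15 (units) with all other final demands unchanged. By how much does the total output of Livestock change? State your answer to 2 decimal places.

I − A =
  [   0.80    -0.25]
  [  -0.40     0.75]
det(I−A) = (0.80)(0.75) − (-0.25)(-0.40) = 0.5000
adj(I−A) = [[0.75, 0.25], [0.40, 0.80]]
(I − A)⁻¹ = adj(I−A) / det(I−A) ≈
  [   1.5000     0.5000]
  [   0.8000     1.6000]
Δx = (I − A)⁻¹ Δd with Δd having -15 in the Livestock component and 0 elsewhere.
So Δx_2 = L_22 · (-15), where L_22 = adj(I−A)_22 / det(I−A) = 0.80 / 0.5000.
Δx_2 = 0.80 × (-15) / 0.5000 = -12.00 / 0.5000 = -24.00.

Δx_2 = -24.00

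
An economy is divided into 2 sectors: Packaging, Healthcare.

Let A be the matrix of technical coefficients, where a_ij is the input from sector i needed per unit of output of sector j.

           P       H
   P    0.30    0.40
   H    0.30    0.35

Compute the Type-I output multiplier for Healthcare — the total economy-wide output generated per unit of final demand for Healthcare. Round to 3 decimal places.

m_H = 3.284

I − A =
  [   0.70    -0.40]
  [  -0.30     0.65]
det(I−A) = (0.70)(0.65) − (-0.40)(-0.30) = 0.3350
adj(I−A) = [[0.65, 0.40], [0.30, 0.70]]
(I − A)⁻¹ = adj(I−A) / det(I−A) ≈
  [   1.9403     1.1940]
  [   0.8955     2.0896]
The output multiplier for sector j is the column-j sum of the Leontief inverse (I − A)⁻¹ = adj(I−A) / det(I−A).
Column H of adj(I−A): (0.40, 0.70); det(I−A) = 0.3350.
m_H = (0.40 + 0.70) / 0.3350 = 1.10 / 0.3350 ≈ 3.284.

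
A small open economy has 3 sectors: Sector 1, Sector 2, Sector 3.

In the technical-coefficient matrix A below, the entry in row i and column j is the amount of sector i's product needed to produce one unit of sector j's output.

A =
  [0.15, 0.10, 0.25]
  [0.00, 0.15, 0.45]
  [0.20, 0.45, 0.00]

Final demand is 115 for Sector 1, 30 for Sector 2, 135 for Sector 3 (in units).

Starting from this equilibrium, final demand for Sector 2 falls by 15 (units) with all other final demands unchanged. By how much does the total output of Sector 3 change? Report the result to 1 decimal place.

I − A =
  [   0.85    -0.10    -0.25]
  [   0.00     0.85    -0.45]
  [  -0.20    -0.45     1.00]
Cofactors of I−A, C_ij = (−1)^(i+j)·(minor ij) (rows/columns in the sector order above):
  C_11 = (0.85)(1.00) − (-0.45)(-0.45) = 0.6475
  C_12 = −[(0.00)(1.00) − (-0.45)(-0.20)] = 0.0900
  C_13 = (0.00)(-0.45) − (0.85)(-0.20) = 0.1700
  C_21 = −[(-0.10)(1.00) − (-0.25)(-0.45)] = 0.2125
  C_22 = (0.85)(1.00) − (-0.25)(-0.20) = 0.8000
  C_23 = −[(0.85)(-0.45) − (-0.10)(-0.20)] = 0.4025
  C_31 = (-0.10)(-0.45) − (-0.25)(0.85) = 0.2575
  C_32 = −[(0.85)(-0.45) − (-0.25)(0.00)] = 0.3825
  C_33 = (0.85)(0.85) − (-0.10)(0.00) = 0.7225
det(I−A) = Σ_j (I−A)_1j·C_1j = (0.85)(0.6475) + (-0.10)(0.0900) + (-0.25)(0.1700) = 0.498875
adj(I−A) = Cᵀ =
  [ 0.6475   0.2125   0.2575]
  [ 0.0900   0.8000   0.3825]
  [ 0.1700   0.4025   0.7225]
(I − A)⁻¹ = adj(I−A) / det(I−A) ≈
  [   1.2979     0.4260     0.5162]
  [   0.1804     1.6036     0.7667]
  [   0.3408     0.8068     1.4483]
Δx = (I − A)⁻¹ Δd with Δd having -15 in the Sector 2 component and 0 elsewhere.
So Δx_3 = L_32 · (-15), where L_32 = adj(I−A)_32 / det(I−A) = 0.4025 / 0.498875.
Δx_3 = 0.4025 × (-15) / 0.498875 = -6.0375 / 0.498875 ≈ -12.1.

Δx_3 = -12.1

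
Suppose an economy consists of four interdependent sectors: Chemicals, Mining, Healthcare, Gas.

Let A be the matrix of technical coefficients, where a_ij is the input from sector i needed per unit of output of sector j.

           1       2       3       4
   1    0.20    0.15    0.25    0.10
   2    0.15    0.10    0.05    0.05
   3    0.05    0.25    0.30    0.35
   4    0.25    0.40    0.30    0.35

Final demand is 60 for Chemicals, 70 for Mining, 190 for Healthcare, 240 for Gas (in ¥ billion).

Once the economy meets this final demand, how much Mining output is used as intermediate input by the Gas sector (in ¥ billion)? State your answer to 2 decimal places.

I − A =
  [   0.80    -0.15    -0.25    -0.10]
  [  -0.15     0.90    -0.05    -0.05]
  [  -0.05    -0.25     0.70    -0.35]
  [  -0.25    -0.40    -0.30     0.65]
Compute the cofactors C_ij = (−1)^(i+j)·(3×3 minor ij) of I−A; the adjugate is their transpose:
adj(I−A) = Cᵀ =
  [ 0.282125   0.163625   0.177375   0.151500]
  [ 0.068000   0.231000   0.068750   0.065250]
  [ 0.155500   0.255750   0.407000   0.262750]
  [ 0.222125   0.323125   0.298375   0.457250]
det(I−A) = Σ_j (I−A)_1j·C_1j = (0.80)(0.282125) + (-0.15)(0.068000) + (-0.25)(0.155500) + (-0.10)(0.222125) = 0.1544125
(I − A)⁻¹ = adj(I−A) / det(I−A) ≈
  [   1.8271     1.0597     1.1487     0.9811]
  [   0.4404     1.4960     0.4452     0.4226]
  [   1.0070     1.6563     2.6358     1.7016]
  [   1.4385     2.0926     1.9323     2.9612]
First solve x = (I − A)⁻¹ d = adj(I−A)·d / det(I−A); in particular x_4 = (0.222125·60 + 0.323125·70 + 0.298375·190 + 0.457250·240) / 0.1544125 = 202.3775 / 0.1544125 ≈ 1310.6290.
Intermediate flow from 2 to 4: z_24 = a_24 · x_4 = 0.05 × 202.3775 / 0.1544125 = 10.118875 / 0.1544125 ≈ 65.53.

z_24 = 65.53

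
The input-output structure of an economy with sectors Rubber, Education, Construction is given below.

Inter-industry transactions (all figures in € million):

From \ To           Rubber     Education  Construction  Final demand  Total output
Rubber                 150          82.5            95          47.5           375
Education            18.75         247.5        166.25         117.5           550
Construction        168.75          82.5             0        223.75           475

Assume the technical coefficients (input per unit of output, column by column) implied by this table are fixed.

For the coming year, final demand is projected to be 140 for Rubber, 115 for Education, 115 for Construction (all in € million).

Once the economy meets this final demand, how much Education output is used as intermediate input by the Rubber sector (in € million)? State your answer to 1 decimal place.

Technical coefficients a_ij = z_ij / X_j:
  a_11 = 150/375 = 0.40, a_21 = 18.75/375 = 0.05, a_31 = 168.75/375 = 0.45
  a_12 = 82.5/550 = 0.15, a_22 = 247.5/550 = 0.45, a_32 = 82.5/550 = 0.15
  a_13 = 95/475 = 0.20, a_23 = 166.25/475 = 0.35, a_33 = 0/475 = 0.00
I − A =
  [   0.60    -0.15    -0.20]
  [  -0.05     0.55    -0.35]
  [  -0.45    -0.15     1.00]
Cofactors of I−A, C_ij = (−1)^(i+j)·(minor ij) (rows/columns in the sector order above):
  C_11 = (0.55)(1.00) − (-0.35)(-0.15) = 0.4975
  C_12 = −[(-0.05)(1.00) − (-0.35)(-0.45)] = 0.2075
  C_13 = (-0.05)(-0.15) − (0.55)(-0.45) = 0.2550
  C_21 = −[(-0.15)(1.00) − (-0.20)(-0.15)] = 0.1800
  C_22 = (0.60)(1.00) − (-0.20)(-0.45) = 0.5100
  C_23 = −[(0.60)(-0.15) − (-0.15)(-0.45)] = 0.1575
  C_31 = (-0.15)(-0.35) − (-0.20)(0.55) = 0.1625
  C_32 = −[(0.60)(-0.35) − (-0.20)(-0.05)] = 0.2200
  C_33 = (0.60)(0.55) − (-0.15)(-0.05) = 0.3225
det(I−A) = Σ_j (I−A)_1j·C_1j = (0.60)(0.4975) + (-0.15)(0.2075) + (-0.20)(0.2550) = 0.216375
adj(I−A) = Cᵀ =
  [ 0.4975   0.1800   0.1625]
  [ 0.2075   0.5100   0.2200]
  [ 0.2550   0.1575   0.3225]
(I − A)⁻¹ = adj(I−A) / det(I−A) ≈
  [   2.2992     0.8319     0.7510]
  [   0.9590     2.3570     1.0168]
  [   1.1785     0.7279     1.4905]
First solve x = (I − A)⁻¹ d = adj(I−A)·d / det(I−A); in particular x_1 = (0.4975·140 + 0.1800·115 + 0.1625·115) / 0.216375 = 109.0375 / 0.216375 ≈ 503.928.
Intermediate flow from 2 to 1: z_21 = a_21 · x_1 = 0.05 × 109.0375 / 0.216375 = 5.451875 / 0.216375 ≈ 25.2.

z_21 = 25.2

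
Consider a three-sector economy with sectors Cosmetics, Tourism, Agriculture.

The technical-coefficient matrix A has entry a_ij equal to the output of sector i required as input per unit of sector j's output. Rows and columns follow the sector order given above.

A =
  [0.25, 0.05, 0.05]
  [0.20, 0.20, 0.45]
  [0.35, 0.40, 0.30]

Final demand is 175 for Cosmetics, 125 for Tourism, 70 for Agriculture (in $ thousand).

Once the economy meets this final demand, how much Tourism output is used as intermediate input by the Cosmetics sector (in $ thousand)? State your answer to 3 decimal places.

z_TC = 61.676

I − A =
  [   0.75    -0.05    -0.05]
  [  -0.20     0.80    -0.45]
  [  -0.35    -0.40     0.70]
Cofactors of I−A, C_ij = (−1)^(i+j)·(minor ij) (rows/columns in the sector order above):
  C_11 = (0.80)(0.70) − (-0.45)(-0.40) = 0.3800
  C_12 = −[(-0.20)(0.70) − (-0.45)(-0.35)] = 0.2975
  C_13 = (-0.20)(-0.40) − (0.80)(-0.35) = 0.3600
  C_21 = −[(-0.05)(0.70) − (-0.05)(-0.40)] = 0.0550
  C_22 = (0.75)(0.70) − (-0.05)(-0.35) = 0.5075
  C_23 = −[(0.75)(-0.40) − (-0.05)(-0.35)] = 0.3175
  C_31 = (-0.05)(-0.45) − (-0.05)(0.80) = 0.0625
  C_32 = −[(0.75)(-0.45) − (-0.05)(-0.20)] = 0.3475
  C_33 = (0.75)(0.80) − (-0.05)(-0.20) = 0.5900
det(I−A) = Σ_j (I−A)_1j·C_1j = (0.75)(0.3800) + (-0.05)(0.2975) + (-0.05)(0.3600) = 0.252125
adj(I−A) = Cᵀ =
  [ 0.3800   0.0550   0.0625]
  [ 0.2975   0.5075   0.3475]
  [ 0.3600   0.3175   0.5900]
(I − A)⁻¹ = adj(I−A) / det(I−A) ≈
  [   1.5072     0.2181     0.2479]
  [   1.1800     2.0129     1.3783]
  [   1.4279     1.2593     2.3401]
First solve x = (I − A)⁻¹ d = adj(I−A)·d / det(I−A); in particular x_C = (0.3800·175 + 0.0550·125 + 0.0625·70) / 0.252125 = 77.75 / 0.252125 ≈ 308.37878.
Intermediate flow from T to C: z_TC = a_TC · x_C = 0.20 × 77.75 / 0.252125 = 15.55 / 0.252125 ≈ 61.676.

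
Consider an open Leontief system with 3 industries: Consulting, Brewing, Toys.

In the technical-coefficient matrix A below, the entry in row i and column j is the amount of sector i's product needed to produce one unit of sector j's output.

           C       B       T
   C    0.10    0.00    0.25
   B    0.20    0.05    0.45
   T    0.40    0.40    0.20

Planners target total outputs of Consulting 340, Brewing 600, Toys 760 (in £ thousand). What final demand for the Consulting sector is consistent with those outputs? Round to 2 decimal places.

d_C = 116.00

I − A =
  [   0.90     0.00    -0.25]
  [  -0.20     0.95    -0.45]
  [  -0.40    -0.40     0.80]
d = (I − A) x:
  d_C = (+0.90)·340 + (+0.00)·600 + (-0.25)·760 = 116.00
  d_B = (-0.20)·340 + (+0.95)·600 + (-0.45)·760 = 160.00
  d_T = (-0.40)·340 + (-0.40)·600 + (+0.80)·760 = 232.00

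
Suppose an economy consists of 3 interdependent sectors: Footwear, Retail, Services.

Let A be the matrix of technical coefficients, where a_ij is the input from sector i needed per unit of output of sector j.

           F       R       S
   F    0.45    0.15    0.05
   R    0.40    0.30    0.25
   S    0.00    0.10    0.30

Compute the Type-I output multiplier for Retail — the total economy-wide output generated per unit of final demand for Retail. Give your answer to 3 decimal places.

m_R = 2.597

I − A =
  [   0.55    -0.15    -0.05]
  [  -0.40     0.70    -0.25]
  [   0.00    -0.10     0.70]
Cofactors of I−A, C_ij = (−1)^(i+j)·(minor ij) (rows/columns in the sector order above):
  C_11 = (0.70)(0.70) − (-0.25)(-0.10) = 0.4650
  C_12 = −[(-0.40)(0.70) − (-0.25)(0.00)] = 0.2800
  C_13 = (-0.40)(-0.10) − (0.70)(0.00) = 0.0400
  C_21 = −[(-0.15)(0.70) − (-0.05)(-0.10)] = 0.1100
  C_22 = (0.55)(0.70) − (-0.05)(0.00) = 0.3850
  C_23 = −[(0.55)(-0.10) − (-0.15)(0.00)] = 0.0550
  C_31 = (-0.15)(-0.25) − (-0.05)(0.70) = 0.0725
  C_32 = −[(0.55)(-0.25) − (-0.05)(-0.40)] = 0.1575
  C_33 = (0.55)(0.70) − (-0.15)(-0.40) = 0.3250
det(I−A) = Σ_j (I−A)_1j·C_1j = (0.55)(0.4650) + (-0.15)(0.2800) + (-0.05)(0.0400) = 0.21175
adj(I−A) = Cᵀ =
  [ 0.4650   0.1100   0.0725]
  [ 0.2800   0.3850   0.1575]
  [ 0.0400   0.0550   0.3250]
(I − A)⁻¹ = adj(I−A) / det(I−A) ≈
  [   2.1960     0.5195     0.3424]
  [   1.3223     1.8182     0.7438]
  [   0.1889     0.2597     1.5348]
The output multiplier for sector j is the column-j sum of the Leontief inverse (I − A)⁻¹ = adj(I−A) / det(I−A).
Column R of adj(I−A): (0.1100, 0.3850, 0.0550); det(I−A) = 0.21175.
m_R = (0.1100 + 0.3850 + 0.0550) / 0.21175 = 0.55 / 0.21175 ≈ 2.597.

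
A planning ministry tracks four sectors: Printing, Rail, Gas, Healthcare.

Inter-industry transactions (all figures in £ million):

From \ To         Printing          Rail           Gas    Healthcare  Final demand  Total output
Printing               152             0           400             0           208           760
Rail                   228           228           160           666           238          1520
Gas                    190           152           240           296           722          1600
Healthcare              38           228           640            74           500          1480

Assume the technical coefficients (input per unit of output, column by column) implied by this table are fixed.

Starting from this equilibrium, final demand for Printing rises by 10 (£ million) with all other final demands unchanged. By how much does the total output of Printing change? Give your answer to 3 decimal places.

Technical coefficients a_ij = z_ij / X_j:
  a_11 = 152/760 = 0.20, a_21 = 228/760 = 0.30, a_31 = 190/760 = 0.25, a_41 = 38/760 = 0.05
  a_12 = 0/1520 = 0.00, a_22 = 228/1520 = 0.15, a_32 = 152/1520 = 0.10, a_42 = 228/1520 = 0.15
  a_13 = 400/1600 = 0.25, a_23 = 160/1600 = 0.10, a_33 = 240/1600 = 0.15, a_43 = 640/1600 = 0.40
  a_14 = 0/1480 = 0.00, a_24 = 666/1480 = 0.45, a_34 = 296/1480 = 0.20, a_44 = 74/1480 = 0.05
I − A =
  [   0.80     0.00    -0.25     0.00]
  [  -0.30     0.85    -0.10    -0.45]
  [  -0.25    -0.10     0.85    -0.20]
  [  -0.05    -0.15    -0.40     0.95]
Compute the cofactors C_ij = (−1)^(i+j)·(3×3 minor ij) of I−A; the adjugate is their transpose:
adj(I−A) = Cᵀ =
  [ 0.530500   0.031250   0.185000   0.053750]
  [ 0.307125   0.520125   0.296875   0.308875]
  [ 0.233250   0.100000   0.592000   0.172000]
  [ 0.174625   0.125875   0.305875   0.509375]
det(I−A) = Σ_j (I−A)_1j·C_1j = (0.80)(0.530500) + (0.00)(0.307125) + (-0.25)(0.233250) + (0.00)(0.174625) = 0.3660875
(I − A)⁻¹ = adj(I−A) / det(I−A) ≈
  [   1.4491     0.0854     0.5053     0.1468]
  [   0.8389     1.4208     0.8109     0.8437]
  [   0.6371     0.2732     1.6171     0.4698]
  [   0.4770     0.3438     0.8355     1.3914]
Δx = (I − A)⁻¹ Δd with Δd having +10 in the Printing component and 0 elsewhere.
So Δx_1 = L_11 · (+10), where L_11 = adj(I−A)_11 / det(I−A) = 0.530500 / 0.3660875.
Δx_1 = 0.530500 × (+10) / 0.3660875 = 5.305 / 0.3660875 ≈ 14.491.

Δx_1 = 14.491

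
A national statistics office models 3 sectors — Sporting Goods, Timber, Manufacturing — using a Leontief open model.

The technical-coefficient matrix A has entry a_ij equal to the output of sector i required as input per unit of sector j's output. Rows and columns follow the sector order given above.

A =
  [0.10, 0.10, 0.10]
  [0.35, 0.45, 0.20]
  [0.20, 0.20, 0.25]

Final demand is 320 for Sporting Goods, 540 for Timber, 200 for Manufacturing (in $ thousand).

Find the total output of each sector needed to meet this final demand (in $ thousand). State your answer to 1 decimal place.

x_1 = 646.3, x_2 = 1719.5, x_3 = 897.6

I − A =
  [   0.90    -0.10    -0.10]
  [  -0.35     0.55    -0.20]
  [  -0.20    -0.20     0.75]
Cofactors of I−A, C_ij = (−1)^(i+j)·(minor ij) (rows/columns in the sector order above):
  C_11 = (0.55)(0.75) − (-0.20)(-0.20) = 0.3725
  C_12 = −[(-0.35)(0.75) − (-0.20)(-0.20)] = 0.3025
  C_13 = (-0.35)(-0.20) − (0.55)(-0.20) = 0.1800
  C_21 = −[(-0.10)(0.75) − (-0.10)(-0.20)] = 0.0950
  C_22 = (0.90)(0.75) − (-0.10)(-0.20) = 0.6550
  C_23 = −[(0.90)(-0.20) − (-0.10)(-0.20)] = 0.2000
  C_31 = (-0.10)(-0.20) − (-0.10)(0.55) = 0.0750
  C_32 = −[(0.90)(-0.20) − (-0.10)(-0.35)] = 0.2150
  C_33 = (0.90)(0.55) − (-0.10)(-0.35) = 0.4600
det(I−A) = Σ_j (I−A)_1j·C_1j = (0.90)(0.3725) + (-0.10)(0.3025) + (-0.10)(0.1800) = 0.2870
adj(I−A) = Cᵀ =
  [ 0.3725   0.0950   0.0750]
  [ 0.3025   0.6550   0.2150]
  [ 0.1800   0.2000   0.4600]
(I − A)⁻¹ = adj(I−A) / det(I−A) ≈
  [   1.2979     0.3310     0.2613]
  [   1.0540     2.2822     0.7491]
  [   0.6272     0.6969     1.6028]
x = (I − A)⁻¹ d = adj(I−A)·d / det(I−A), with det(I−A) = 0.2870:
  x_1 = (0.3725·320 + 0.0950·540 + 0.0750·200) / 0.2870 = 185.50 / 0.2870 ≈ 646.3
  x_2 = (0.3025·320 + 0.6550·540 + 0.2150·200) / 0.2870 = 493.50 / 0.2870 ≈ 1719.5
  x_3 = (0.1800·320 + 0.2000·540 + 0.4600·200) / 0.2870 = 257.60 / 0.2870 ≈ 897.6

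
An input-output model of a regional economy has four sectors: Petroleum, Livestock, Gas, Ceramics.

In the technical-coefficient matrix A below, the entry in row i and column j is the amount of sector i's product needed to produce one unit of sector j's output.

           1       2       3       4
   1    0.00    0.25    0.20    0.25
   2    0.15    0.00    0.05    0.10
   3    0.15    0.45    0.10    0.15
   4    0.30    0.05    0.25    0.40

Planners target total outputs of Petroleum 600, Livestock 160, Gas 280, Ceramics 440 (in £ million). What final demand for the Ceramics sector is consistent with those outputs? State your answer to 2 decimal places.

d_4 = 6.00

I − A =
  [   1.00    -0.25    -0.20    -0.25]
  [  -0.15     1.00    -0.05    -0.10]
  [  -0.15    -0.45     0.90    -0.15]
  [  -0.30    -0.05    -0.25     0.60]
d = (I − A) x:
  d_1 = (+1.00)·600 + (-0.25)·160 + (-0.20)·280 + (-0.25)·440 = 394.00
  d_2 = (-0.15)·600 + (+1.00)·160 + (-0.05)·280 + (-0.10)·440 = 12.00
  d_3 = (-0.15)·600 + (-0.45)·160 + (+0.90)·280 + (-0.15)·440 = 24.00
  d_4 = (-0.30)·600 + (-0.05)·160 + (-0.25)·280 + (+0.60)·440 = 6.00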